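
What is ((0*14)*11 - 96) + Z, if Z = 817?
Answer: 721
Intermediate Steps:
((0*14)*11 - 96) + Z = ((0*14)*11 - 96) + 817 = (0*11 - 96) + 817 = (0 - 96) + 817 = -96 + 817 = 721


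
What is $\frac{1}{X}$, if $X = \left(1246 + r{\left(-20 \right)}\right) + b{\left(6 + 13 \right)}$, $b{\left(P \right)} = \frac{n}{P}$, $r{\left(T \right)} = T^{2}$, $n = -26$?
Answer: $\frac{19}{31248} \approx 0.00060804$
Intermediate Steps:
$b{\left(P \right)} = - \frac{26}{P}$
$X = \frac{31248}{19}$ ($X = \left(1246 + \left(-20\right)^{2}\right) - \frac{26}{6 + 13} = \left(1246 + 400\right) - \frac{26}{19} = 1646 - \frac{26}{19} = \frac{31248}{19} \approx 1644.6$)
$\frac{1}{X} = \frac{1}{\frac{31248}{19}} = \frac{19}{31248}$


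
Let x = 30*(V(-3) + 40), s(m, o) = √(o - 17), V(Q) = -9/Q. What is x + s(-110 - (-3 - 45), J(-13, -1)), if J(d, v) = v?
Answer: 1290 + 3*I*√2 ≈ 1290.0 + 4.2426*I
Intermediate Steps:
s(m, o) = √(-17 + o)
x = 1290 (x = 30*(-9/(-3) + 40) = 30*(-9*(-⅓) + 40) = 30*(3 + 40) = 30*43 = 1290)
x + s(-110 - (-3 - 45), J(-13, -1)) = 1290 + √(-17 - 1) = 1290 + √(-18) = 1290 + 3*I*√2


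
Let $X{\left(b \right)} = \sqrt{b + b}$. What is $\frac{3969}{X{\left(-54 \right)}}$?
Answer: $- \frac{441 i \sqrt{3}}{2} \approx - 381.92 i$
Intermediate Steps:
$X{\left(b \right)} = \sqrt{2} \sqrt{b}$ ($X{\left(b \right)} = \sqrt{2 b} = \sqrt{2} \sqrt{b}$)
$\frac{3969}{X{\left(-54 \right)}} = \frac{3969}{\sqrt{2} \sqrt{-54}} = \frac{3969}{\sqrt{2} \cdot 3 i \sqrt{6}} = \frac{3969}{6 i \sqrt{3}} = 3969 \left(- \frac{i \sqrt{3}}{18}\right) = - \frac{441 i \sqrt{3}}{2}$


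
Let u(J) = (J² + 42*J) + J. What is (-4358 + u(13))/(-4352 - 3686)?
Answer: 1815/4019 ≈ 0.45160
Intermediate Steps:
u(J) = J² + 43*J
(-4358 + u(13))/(-4352 - 3686) = (-4358 + 13*(43 + 13))/(-4352 - 3686) = (-4358 + 13*56)/(-8038) = (-4358 + 728)*(-1/8038) = -3630*(-1/8038) = 1815/4019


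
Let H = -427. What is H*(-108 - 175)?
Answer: 120841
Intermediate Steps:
H*(-108 - 175) = -427*(-108 - 175) = -427*(-283) = 120841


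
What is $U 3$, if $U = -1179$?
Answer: $-3537$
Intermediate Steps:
$U 3 = \left(-1179\right) 3 = -3537$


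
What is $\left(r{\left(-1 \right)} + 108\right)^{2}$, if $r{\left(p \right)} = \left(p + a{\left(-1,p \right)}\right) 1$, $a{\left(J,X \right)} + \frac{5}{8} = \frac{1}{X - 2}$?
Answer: $\frac{6477025}{576} \approx 11245.0$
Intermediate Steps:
$a{\left(J,X \right)} = - \frac{5}{8} + \frac{1}{-2 + X}$ ($a{\left(J,X \right)} = - \frac{5}{8} + \frac{1}{X - 2} = - \frac{5}{8} + \frac{1}{-2 + X}$)
$r{\left(p \right)} = p + \frac{18 - 5 p}{8 \left(-2 + p\right)}$ ($r{\left(p \right)} = \left(p + \frac{18 - 5 p}{8 \left(-2 + p\right)}\right) 1 = p + \frac{18 - 5 p}{8 \left(-2 + p\right)}$)
$\left(r{\left(-1 \right)} + 108\right)^{2} = \left(\frac{18 - -21 + 8 \left(-1\right)^{2}}{8 \left(-2 - 1\right)} + 108\right)^{2} = \left(\frac{18 + 21 + 8 \cdot 1}{8 \left(-3\right)} + 108\right)^{2} = \left(\frac{1}{8} \left(- \frac{1}{3}\right) \left(18 + 21 + 8\right) + 108\right)^{2} = \left(\frac{1}{8} \left(- \frac{1}{3}\right) 47 + 108\right)^{2} = \left(- \frac{47}{24} + 108\right)^{2} = \left(\frac{2545}{24}\right)^{2} = \frac{6477025}{576}$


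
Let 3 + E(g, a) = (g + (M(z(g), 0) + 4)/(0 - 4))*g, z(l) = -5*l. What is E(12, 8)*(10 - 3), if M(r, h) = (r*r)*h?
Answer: 903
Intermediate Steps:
M(r, h) = h*r**2 (M(r, h) = r**2*h = h*r**2)
E(g, a) = -3 + g*(-1 + g) (E(g, a) = -3 + (g + (0*(-5*g)**2 + 4)/(0 - 4))*g = -3 + (g + (0*(25*g**2) + 4)/(-4))*g = -3 + (g + (0 + 4)*(-1/4))*g = -3 + (g + 4*(-1/4))*g = -3 + (g - 1)*g = -3 + (-1 + g)*g = -3 + g*(-1 + g))
E(12, 8)*(10 - 3) = (-3 + 12**2 - 1*12)*(10 - 3) = (-3 + 144 - 12)*7 = 129*7 = 903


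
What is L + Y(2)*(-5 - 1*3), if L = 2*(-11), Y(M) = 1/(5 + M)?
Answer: -162/7 ≈ -23.143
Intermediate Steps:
L = -22
L + Y(2)*(-5 - 1*3) = -22 + (-5 - 1*3)/(5 + 2) = -22 + (-5 - 3)/7 = -22 + (1/7)*(-8) = -22 - 8/7 = -162/7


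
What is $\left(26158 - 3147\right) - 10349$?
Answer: $12662$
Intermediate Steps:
$\left(26158 - 3147\right) - 10349 = 23011 - 10349 = 12662$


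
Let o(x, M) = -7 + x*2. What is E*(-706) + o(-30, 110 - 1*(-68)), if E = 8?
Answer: -5715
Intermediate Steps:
o(x, M) = -7 + 2*x
E*(-706) + o(-30, 110 - 1*(-68)) = 8*(-706) + (-7 + 2*(-30)) = -5648 + (-7 - 60) = -5648 - 67 = -5715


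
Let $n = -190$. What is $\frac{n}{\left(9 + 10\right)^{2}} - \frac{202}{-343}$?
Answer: $\frac{408}{6517} \approx 0.062606$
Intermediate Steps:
$\frac{n}{\left(9 + 10\right)^{2}} - \frac{202}{-343} = - \frac{190}{\left(9 + 10\right)^{2}} - \frac{202}{-343} = - \frac{190}{19^{2}} - - \frac{202}{343} = - \frac{190}{361} + \frac{202}{343} = \left(-190\right) \frac{1}{361} + \frac{202}{343} = - \frac{10}{19} + \frac{202}{343} = \frac{408}{6517}$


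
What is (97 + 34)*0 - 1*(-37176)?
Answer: 37176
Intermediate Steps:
(97 + 34)*0 - 1*(-37176) = 131*0 + 37176 = 0 + 37176 = 37176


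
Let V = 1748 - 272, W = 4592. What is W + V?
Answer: 6068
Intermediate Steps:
V = 1476
W + V = 4592 + 1476 = 6068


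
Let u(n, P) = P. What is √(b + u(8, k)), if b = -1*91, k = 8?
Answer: I*√83 ≈ 9.1104*I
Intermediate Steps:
b = -91
√(b + u(8, k)) = √(-91 + 8) = √(-83) = I*√83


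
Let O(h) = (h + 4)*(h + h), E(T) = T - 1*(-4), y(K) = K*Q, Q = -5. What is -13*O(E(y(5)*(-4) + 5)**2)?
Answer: -3671347810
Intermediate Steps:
y(K) = -5*K (y(K) = K*(-5) = -5*K)
E(T) = 4 + T (E(T) = T + 4 = 4 + T)
O(h) = 2*h*(4 + h) (O(h) = (4 + h)*(2*h) = 2*h*(4 + h))
-13*O(E(y(5)*(-4) + 5)**2) = -26*(4 + (-5*5*(-4) + 5))**2*(4 + (4 + (-5*5*(-4) + 5))**2) = -26*(4 + (-25*(-4) + 5))**2*(4 + (4 + (-25*(-4) + 5))**2) = -26*(4 + (100 + 5))**2*(4 + (4 + (100 + 5))**2) = -26*(4 + 105)**2*(4 + (4 + 105)**2) = -26*109**2*(4 + 109**2) = -26*11881*(4 + 11881) = -26*11881*11885 = -13*282411370 = -3671347810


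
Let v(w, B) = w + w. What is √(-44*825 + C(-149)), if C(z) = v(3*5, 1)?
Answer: 3*I*√4030 ≈ 190.45*I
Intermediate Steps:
v(w, B) = 2*w
C(z) = 30 (C(z) = 2*(3*5) = 2*15 = 30)
√(-44*825 + C(-149)) = √(-44*825 + 30) = √(-36300 + 30) = √(-36270) = 3*I*√4030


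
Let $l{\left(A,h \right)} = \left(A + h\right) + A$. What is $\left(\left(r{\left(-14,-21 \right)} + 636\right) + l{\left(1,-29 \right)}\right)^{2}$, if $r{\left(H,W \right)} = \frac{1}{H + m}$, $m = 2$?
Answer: $\frac{53392249}{144} \approx 3.7078 \cdot 10^{5}$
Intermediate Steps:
$l{\left(A,h \right)} = h + 2 A$
$r{\left(H,W \right)} = \frac{1}{2 + H}$ ($r{\left(H,W \right)} = \frac{1}{H + 2} = \frac{1}{2 + H}$)
$\left(\left(r{\left(-14,-21 \right)} + 636\right) + l{\left(1,-29 \right)}\right)^{2} = \left(\left(\frac{1}{2 - 14} + 636\right) + \left(-29 + 2 \cdot 1\right)\right)^{2} = \left(\left(\frac{1}{-12} + 636\right) + \left(-29 + 2\right)\right)^{2} = \left(\left(- \frac{1}{12} + 636\right) - 27\right)^{2} = \left(\frac{7631}{12} - 27\right)^{2} = \left(\frac{7307}{12}\right)^{2} = \frac{53392249}{144}$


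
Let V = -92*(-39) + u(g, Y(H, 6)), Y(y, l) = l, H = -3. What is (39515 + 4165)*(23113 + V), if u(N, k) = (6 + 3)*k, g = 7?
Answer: 1168658400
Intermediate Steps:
u(N, k) = 9*k
V = 3642 (V = -92*(-39) + 9*6 = 3588 + 54 = 3642)
(39515 + 4165)*(23113 + V) = (39515 + 4165)*(23113 + 3642) = 43680*26755 = 1168658400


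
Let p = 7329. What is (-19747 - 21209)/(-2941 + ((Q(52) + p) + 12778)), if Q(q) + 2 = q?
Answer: -10239/4304 ≈ -2.3789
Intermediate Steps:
Q(q) = -2 + q
(-19747 - 21209)/(-2941 + ((Q(52) + p) + 12778)) = (-19747 - 21209)/(-2941 + (((-2 + 52) + 7329) + 12778)) = -40956/(-2941 + ((50 + 7329) + 12778)) = -40956/(-2941 + (7379 + 12778)) = -40956/(-2941 + 20157) = -40956/17216 = -40956*1/17216 = -10239/4304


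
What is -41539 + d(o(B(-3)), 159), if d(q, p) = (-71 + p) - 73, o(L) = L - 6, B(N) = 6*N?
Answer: -41524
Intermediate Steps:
o(L) = -6 + L
d(q, p) = -144 + p
-41539 + d(o(B(-3)), 159) = -41539 + (-144 + 159) = -41539 + 15 = -41524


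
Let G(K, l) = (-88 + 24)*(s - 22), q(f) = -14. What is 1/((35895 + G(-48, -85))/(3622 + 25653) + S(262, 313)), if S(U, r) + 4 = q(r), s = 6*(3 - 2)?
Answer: -29275/490031 ≈ -0.059741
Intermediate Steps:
s = 6 (s = 6*1 = 6)
S(U, r) = -18 (S(U, r) = -4 - 14 = -18)
G(K, l) = 1024 (G(K, l) = (-88 + 24)*(6 - 22) = -64*(-16) = 1024)
1/((35895 + G(-48, -85))/(3622 + 25653) + S(262, 313)) = 1/((35895 + 1024)/(3622 + 25653) - 18) = 1/(36919/29275 - 18) = 1/(-490031/29275) = -29275/490031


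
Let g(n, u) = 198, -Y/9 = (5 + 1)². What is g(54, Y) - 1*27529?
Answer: -27331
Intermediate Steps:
Y = -324 (Y = -9*(5 + 1)² = -9*6² = -9*36 = -324)
g(54, Y) - 1*27529 = 198 - 1*27529 = 198 - 27529 = -27331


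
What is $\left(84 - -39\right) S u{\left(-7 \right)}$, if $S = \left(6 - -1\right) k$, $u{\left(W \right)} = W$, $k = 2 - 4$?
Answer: $12054$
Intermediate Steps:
$k = -2$ ($k = 2 - 4 = -2$)
$S = -14$ ($S = \left(6 - -1\right) \left(-2\right) = \left(6 + 1\right) \left(-2\right) = 7 \left(-2\right) = -14$)
$\left(84 - -39\right) S u{\left(-7 \right)} = \left(84 - -39\right) \left(-14\right) \left(-7\right) = \left(84 + 39\right) \left(-14\right) \left(-7\right) = 123 \left(-14\right) \left(-7\right) = \left(-1722\right) \left(-7\right) = 12054$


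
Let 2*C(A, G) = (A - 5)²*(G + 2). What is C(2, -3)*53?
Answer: -477/2 ≈ -238.50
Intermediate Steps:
C(A, G) = (-5 + A)²*(2 + G)/2 (C(A, G) = ((A - 5)²*(G + 2))/2 = ((-5 + A)²*(2 + G))/2 = (-5 + A)²*(2 + G)/2)
C(2, -3)*53 = ((-5 + 2)²*(2 - 3)/2)*53 = ((½)*(-3)²*(-1))*53 = ((½)*9*(-1))*53 = -9/2*53 = -477/2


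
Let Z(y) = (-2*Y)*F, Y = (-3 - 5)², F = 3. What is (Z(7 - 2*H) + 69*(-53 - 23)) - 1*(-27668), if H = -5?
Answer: 22040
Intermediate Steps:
Y = 64 (Y = (-8)² = 64)
Z(y) = -384 (Z(y) = -2*64*3 = -128*3 = -384)
(Z(7 - 2*H) + 69*(-53 - 23)) - 1*(-27668) = (-384 + 69*(-53 - 23)) - 1*(-27668) = (-384 + 69*(-76)) + 27668 = (-384 - 5244) + 27668 = -5628 + 27668 = 22040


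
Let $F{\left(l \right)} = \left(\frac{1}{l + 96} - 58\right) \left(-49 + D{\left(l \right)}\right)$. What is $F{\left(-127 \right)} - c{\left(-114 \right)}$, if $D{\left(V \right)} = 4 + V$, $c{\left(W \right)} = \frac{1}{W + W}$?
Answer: $\frac{70549615}{7068} \approx 9981.5$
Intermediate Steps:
$c{\left(W \right)} = \frac{1}{2 W}$
$F{\left(l \right)} = \left(-58 + \frac{1}{96 + l}\right) \left(-45 + l\right)$ ($F{\left(l \right)} = \left(\frac{1}{l + 96} - 58\right) \left(-49 + \left(4 + l\right)\right) = \left(\frac{1}{96 + l} - 58\right) \left(-45 + l\right) = \left(-58 + \frac{1}{96 + l}\right) \left(-45 + l\right)$)
$F{\left(-127 \right)} - c{\left(-114 \right)} = \frac{250515 - -375539 - 58 \left(-127\right)^{2}}{96 - 127} - \frac{1}{2 \left(-114\right)} = \frac{250515 + 375539 - 935482}{-31} - \frac{1}{2} \left(- \frac{1}{114}\right) = - \frac{250515 + 375539 - 935482}{31} - - \frac{1}{228} = \left(- \frac{1}{31}\right) \left(-309428\right) + \frac{1}{228} = \frac{309428}{31} + \frac{1}{228} = \frac{70549615}{7068}$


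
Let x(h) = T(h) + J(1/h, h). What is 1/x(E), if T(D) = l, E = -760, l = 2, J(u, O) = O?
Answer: -1/758 ≈ -0.0013193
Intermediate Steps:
T(D) = 2
x(h) = 2 + h
1/x(E) = 1/(2 - 760) = 1/(-758) = -1/758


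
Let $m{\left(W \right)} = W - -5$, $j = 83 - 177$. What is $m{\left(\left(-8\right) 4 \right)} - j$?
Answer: $67$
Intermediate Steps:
$j = -94$
$m{\left(W \right)} = 5 + W$ ($m{\left(W \right)} = W + 5 = 5 + W$)
$m{\left(\left(-8\right) 4 \right)} - j = \left(5 - 32\right) - -94 = \left(5 - 32\right) + 94 = -27 + 94 = 67$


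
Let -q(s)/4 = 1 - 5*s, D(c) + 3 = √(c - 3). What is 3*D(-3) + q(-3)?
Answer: -73 + 3*I*√6 ≈ -73.0 + 7.3485*I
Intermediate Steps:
D(c) = -3 + √(-3 + c) (D(c) = -3 + √(c - 3) = -3 + √(-3 + c))
q(s) = -4 + 20*s (q(s) = -4*(1 - 5*s) = -4 + 20*s)
3*D(-3) + q(-3) = 3*(-3 + √(-3 - 3)) + (-4 + 20*(-3)) = 3*(-3 + √(-6)) + (-4 - 60) = 3*(-3 + I*√6) - 64 = (-9 + 3*I*√6) - 64 = -73 + 3*I*√6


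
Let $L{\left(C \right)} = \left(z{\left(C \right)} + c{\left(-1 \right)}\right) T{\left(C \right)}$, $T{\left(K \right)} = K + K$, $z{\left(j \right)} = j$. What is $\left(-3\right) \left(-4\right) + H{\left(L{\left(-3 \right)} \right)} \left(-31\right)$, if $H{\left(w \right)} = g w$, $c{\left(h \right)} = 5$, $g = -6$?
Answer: $-2220$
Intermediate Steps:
$T{\left(K \right)} = 2 K$
$L{\left(C \right)} = 2 C \left(5 + C\right)$ ($L{\left(C \right)} = \left(C + 5\right) 2 C = \left(5 + C\right) 2 C = 2 C \left(5 + C\right)$)
$H{\left(w \right)} = - 6 w$
$\left(-3\right) \left(-4\right) + H{\left(L{\left(-3 \right)} \right)} \left(-31\right) = \left(-3\right) \left(-4\right) + - 6 \cdot 2 \left(-3\right) \left(5 - 3\right) \left(-31\right) = 12 + - 6 \cdot 2 \left(-3\right) 2 \left(-31\right) = 12 + \left(-6\right) \left(-12\right) \left(-31\right) = 12 + 72 \left(-31\right) = 12 - 2232 = -2220$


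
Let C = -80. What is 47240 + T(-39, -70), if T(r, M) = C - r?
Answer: 47199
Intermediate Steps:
T(r, M) = -80 - r
47240 + T(-39, -70) = 47240 + (-80 - 1*(-39)) = 47240 + (-80 + 39) = 47240 - 41 = 47199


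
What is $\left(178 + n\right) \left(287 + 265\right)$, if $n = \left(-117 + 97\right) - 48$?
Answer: $60720$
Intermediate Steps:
$n = -68$ ($n = -20 - 48 = -68$)
$\left(178 + n\right) \left(287 + 265\right) = \left(178 - 68\right) \left(287 + 265\right) = 110 \cdot 552 = 60720$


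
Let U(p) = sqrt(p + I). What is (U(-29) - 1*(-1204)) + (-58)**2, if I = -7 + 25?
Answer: 4568 + I*sqrt(11) ≈ 4568.0 + 3.3166*I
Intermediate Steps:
I = 18
U(p) = sqrt(18 + p) (U(p) = sqrt(p + 18) = sqrt(18 + p))
(U(-29) - 1*(-1204)) + (-58)**2 = (sqrt(18 - 29) - 1*(-1204)) + (-58)**2 = (sqrt(-11) + 1204) + 3364 = (I*sqrt(11) + 1204) + 3364 = (1204 + I*sqrt(11)) + 3364 = 4568 + I*sqrt(11)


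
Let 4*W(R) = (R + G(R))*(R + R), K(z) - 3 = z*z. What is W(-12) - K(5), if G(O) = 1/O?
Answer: 89/2 ≈ 44.500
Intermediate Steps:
K(z) = 3 + z² (K(z) = 3 + z*z = 3 + z²)
W(R) = R*(R + 1/R)/2 (W(R) = ((R + 1/R)*(R + R))/4 = ((R + 1/R)*(2*R))/4 = (2*R*(R + 1/R))/4 = R*(R + 1/R)/2)
W(-12) - K(5) = (½ + (½)*(-12)²) - (3 + 5²) = (½ + (½)*144) - (3 + 25) = (½ + 72) - 1*28 = 145/2 - 28 = 89/2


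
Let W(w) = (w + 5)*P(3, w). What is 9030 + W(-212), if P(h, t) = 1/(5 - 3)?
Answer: 17853/2 ≈ 8926.5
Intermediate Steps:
P(h, t) = ½ (P(h, t) = 1/2 = ½)
W(w) = 5/2 + w/2 (W(w) = (w + 5)*(½) = (5 + w)*(½) = 5/2 + w/2)
9030 + W(-212) = 9030 + (5/2 + (½)*(-212)) = 9030 + (5/2 - 106) = 9030 - 207/2 = 17853/2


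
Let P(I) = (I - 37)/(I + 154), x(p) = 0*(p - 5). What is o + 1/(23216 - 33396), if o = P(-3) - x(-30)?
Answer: -407351/1537180 ≈ -0.26500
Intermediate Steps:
x(p) = 0 (x(p) = 0*(-5 + p) = 0)
P(I) = (-37 + I)/(154 + I)
o = -40/151 (o = (-37 - 3)/(154 - 3) - 1*0 = -40/151 + 0 = -40/151 ≈ -0.26490)
o + 1/(23216 - 33396) = -40/151 + 1/(23216 - 33396) = -40/151 + 1/(-10180) = -40/151 - 1/10180 = -407351/1537180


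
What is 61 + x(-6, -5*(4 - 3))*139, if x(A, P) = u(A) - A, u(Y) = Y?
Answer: 61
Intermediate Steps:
x(A, P) = 0 (x(A, P) = A - A = 0)
61 + x(-6, -5*(4 - 3))*139 = 61 + 0*139 = 61 + 0 = 61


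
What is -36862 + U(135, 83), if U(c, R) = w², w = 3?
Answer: -36853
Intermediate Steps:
U(c, R) = 9 (U(c, R) = 3² = 9)
-36862 + U(135, 83) = -36862 + 9 = -36853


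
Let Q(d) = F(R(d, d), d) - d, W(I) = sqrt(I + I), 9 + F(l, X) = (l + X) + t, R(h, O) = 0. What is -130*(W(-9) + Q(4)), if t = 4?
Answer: 650 - 390*I*sqrt(2) ≈ 650.0 - 551.54*I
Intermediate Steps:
F(l, X) = -5 + X + l (F(l, X) = -9 + ((l + X) + 4) = -9 + ((X + l) + 4) = -9 + (4 + X + l) = -5 + X + l)
W(I) = sqrt(2)*sqrt(I) (W(I) = sqrt(2*I) = sqrt(2)*sqrt(I))
Q(d) = -5 (Q(d) = (-5 + d + 0) - d = (-5 + d) - d = -5)
-130*(W(-9) + Q(4)) = -130*(sqrt(2)*sqrt(-9) - 5) = -130*(sqrt(2)*(3*I) - 5) = -130*(3*I*sqrt(2) - 5) = -130*(-5 + 3*I*sqrt(2)) = 650 - 390*I*sqrt(2)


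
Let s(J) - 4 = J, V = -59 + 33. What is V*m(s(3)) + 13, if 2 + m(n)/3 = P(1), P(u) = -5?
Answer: 559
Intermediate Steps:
V = -26
s(J) = 4 + J
m(n) = -21 (m(n) = -6 + 3*(-5) = -6 - 15 = -21)
V*m(s(3)) + 13 = -26*(-21) + 13 = 546 + 13 = 559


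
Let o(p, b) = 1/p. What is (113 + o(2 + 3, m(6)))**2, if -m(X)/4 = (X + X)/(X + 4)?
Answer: 320356/25 ≈ 12814.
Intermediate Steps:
m(X) = -8*X/(4 + X) (m(X) = -4*(X + X)/(X + 4) = -4*2*X/(4 + X) = -8*X/(4 + X))
(113 + o(2 + 3, m(6)))**2 = (113 + 1/(2 + 3))**2 = (113 + 1/5)**2 = (566/5)**2 = 320356/25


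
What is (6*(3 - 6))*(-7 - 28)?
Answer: 630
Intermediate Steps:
(6*(3 - 6))*(-7 - 28) = (6*(-3))*(-35) = -18*(-35) = 630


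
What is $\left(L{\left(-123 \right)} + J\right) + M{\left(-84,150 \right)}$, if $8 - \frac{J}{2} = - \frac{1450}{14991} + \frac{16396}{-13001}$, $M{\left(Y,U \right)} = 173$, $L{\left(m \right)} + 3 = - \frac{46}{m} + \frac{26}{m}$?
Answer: $\frac{1509292197958}{7990817631} \approx 188.88$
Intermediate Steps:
$L{\left(m \right)} = -3 - \frac{20}{m}$ ($L{\left(m \right)} = -3 + \left(- \frac{46}{m} + \frac{26}{m}\right) = -3 - \frac{20}{m}$)
$J = \frac{3647655628}{194897991}$ ($J = 16 - 2 \left(- \frac{1450}{14991} + \frac{16396}{-13001}\right) = 16 - 2 \left(\left(-1450\right) \frac{1}{14991} + 16396 \left(- \frac{1}{13001}\right)\right) = 16 - 2 \left(- \frac{1450}{14991} - \frac{16396}{13001}\right) = 16 - - \frac{529287772}{194897991} = 16 + \frac{529287772}{194897991} = \frac{3647655628}{194897991} \approx 18.716$)
$\left(L{\left(-123 \right)} + J\right) + M{\left(-84,150 \right)} = \left(\left(-3 - \frac{20}{-123}\right) + \frac{3647655628}{194897991}\right) + 173 = \left(\left(-3 - - \frac{20}{123}\right) + \frac{3647655628}{194897991}\right) + 173 = \left(\left(-3 + \frac{20}{123}\right) + \frac{3647655628}{194897991}\right) + 173 = \left(- \frac{349}{123} + \frac{3647655628}{194897991}\right) + 173 = \frac{126880747795}{7990817631} + 173 = \frac{1509292197958}{7990817631}$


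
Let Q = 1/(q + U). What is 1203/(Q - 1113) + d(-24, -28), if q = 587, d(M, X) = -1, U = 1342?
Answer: -4467563/2146976 ≈ -2.0809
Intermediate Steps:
Q = 1/1929 (Q = 1/(587 + 1342) = 1/1929 ≈ 0.00051840)
1203/(Q - 1113) + d(-24, -28) = 1203/(1/1929 - 1113) - 1 = 1203/(-2146976/1929) - 1 = 1203*(-1929/2146976) - 1 = -2320587/2146976 - 1 = -4467563/2146976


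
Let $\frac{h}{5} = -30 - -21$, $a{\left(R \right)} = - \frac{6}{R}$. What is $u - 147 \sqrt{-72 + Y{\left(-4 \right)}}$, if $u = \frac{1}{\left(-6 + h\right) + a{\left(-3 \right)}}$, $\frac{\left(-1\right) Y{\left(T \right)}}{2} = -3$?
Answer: $- \frac{1}{49} - 147 i \sqrt{66} \approx -0.020408 - 1194.2 i$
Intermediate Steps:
$Y{\left(T \right)} = 6$ ($Y{\left(T \right)} = \left(-2\right) \left(-3\right) = 6$)
$h = -45$ ($h = 5 \left(-30 - -21\right) = 5 \left(-30 + 21\right) = 5 \left(-9\right) = -45$)
$u = - \frac{1}{49}$ ($u = \frac{1}{\left(-6 - 45\right) - \frac{6}{-3}} = \frac{1}{-51 - -2} = \frac{1}{-51 + 2} = \frac{1}{-49} = - \frac{1}{49} \approx -0.020408$)
$u - 147 \sqrt{-72 + Y{\left(-4 \right)}} = - \frac{1}{49} - 147 \sqrt{-72 + 6} = - \frac{1}{49} - 147 \sqrt{-66} = - \frac{1}{49} - 147 i \sqrt{66}$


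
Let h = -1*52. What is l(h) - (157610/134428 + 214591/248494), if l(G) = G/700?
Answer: -220292685161/104389223225 ≈ -2.1103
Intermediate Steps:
h = -52
l(G) = G/700 (l(G) = G*(1/700) = G/700)
l(h) - (157610/134428 + 214591/248494) = (1/700)*(-52) - (157610/134428 + 214591/248494) = -13/175 - (157610*(1/134428) + 214591*(1/248494)) = -13/175 - (78805/67214 + 214591/248494) = -13/175 - 1*8501522286/4175568929 = -13/175 - 8501522286/4175568929 = -220292685161/104389223225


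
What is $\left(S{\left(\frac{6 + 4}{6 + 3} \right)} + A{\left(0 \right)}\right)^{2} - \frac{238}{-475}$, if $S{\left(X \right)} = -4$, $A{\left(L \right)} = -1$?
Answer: $\frac{12113}{475} \approx 25.501$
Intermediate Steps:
$\left(S{\left(\frac{6 + 4}{6 + 3} \right)} + A{\left(0 \right)}\right)^{2} - \frac{238}{-475} = \left(-4 - 1\right)^{2} - \frac{238}{-475} = \left(-5\right)^{2} - 238 \left(- \frac{1}{475}\right) = 25 - - \frac{238}{475} = 25 + \frac{238}{475} = \frac{12113}{475}$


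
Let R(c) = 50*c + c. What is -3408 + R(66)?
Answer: -42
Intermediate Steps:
R(c) = 51*c
-3408 + R(66) = -3408 + 51*66 = -3408 + 3366 = -42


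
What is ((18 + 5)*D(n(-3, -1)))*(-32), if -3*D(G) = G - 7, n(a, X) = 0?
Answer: -5152/3 ≈ -1717.3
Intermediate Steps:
D(G) = 7/3 - G/3 (D(G) = -(G - 7)/3 = -(-7 + G)/3 = 7/3 - G/3)
((18 + 5)*D(n(-3, -1)))*(-32) = ((18 + 5)*(7/3 - ⅓*0))*(-32) = (23*(7/3 + 0))*(-32) = (23*(7/3))*(-32) = (161/3)*(-32) = -5152/3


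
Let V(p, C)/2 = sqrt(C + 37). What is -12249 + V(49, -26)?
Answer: -12249 + 2*sqrt(11) ≈ -12242.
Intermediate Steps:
V(p, C) = 2*sqrt(37 + C) (V(p, C) = 2*sqrt(C + 37) = 2*sqrt(37 + C))
-12249 + V(49, -26) = -12249 + 2*sqrt(37 - 26) = -12249 + 2*sqrt(11)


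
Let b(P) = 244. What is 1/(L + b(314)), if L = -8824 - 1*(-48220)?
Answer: 1/39640 ≈ 2.5227e-5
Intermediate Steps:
L = 39396 (L = -8824 + 48220 = 39396)
1/(L + b(314)) = 1/(39396 + 244) = 1/39640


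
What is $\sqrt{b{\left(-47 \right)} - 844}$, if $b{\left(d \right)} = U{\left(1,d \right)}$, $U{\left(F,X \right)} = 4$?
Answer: $2 i \sqrt{210} \approx 28.983 i$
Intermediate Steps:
$b{\left(d \right)} = 4$
$\sqrt{b{\left(-47 \right)} - 844} = \sqrt{4 - 844} = \sqrt{-840} = 2 i \sqrt{210}$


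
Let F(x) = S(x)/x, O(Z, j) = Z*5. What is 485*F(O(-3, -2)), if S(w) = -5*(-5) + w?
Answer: -970/3 ≈ -323.33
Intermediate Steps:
S(w) = 25 + w
O(Z, j) = 5*Z
F(x) = (25 + x)/x
485*F(O(-3, -2)) = 485*((25 + 5*(-3))/((5*(-3)))) = 485*((25 - 15)/(-15)) = 485*(-1/15*10) = 485*(-⅔) = -970/3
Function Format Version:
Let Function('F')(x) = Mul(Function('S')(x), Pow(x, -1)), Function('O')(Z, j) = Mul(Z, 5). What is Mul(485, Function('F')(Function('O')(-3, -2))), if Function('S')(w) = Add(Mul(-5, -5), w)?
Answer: Rational(-970, 3) ≈ -323.33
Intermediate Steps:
Function('S')(w) = Add(25, w)
Function('O')(Z, j) = Mul(5, Z)
Function('F')(x) = Mul(Pow(x, -1), Add(25, x)) (Function('F')(x) = Mul(Add(25, x), Pow(x, -1)) = Mul(Pow(x, -1), Add(25, x)))
Mul(485, Function('F')(Function('O')(-3, -2))) = Mul(485, Mul(Pow(Mul(5, -3), -1), Add(25, Mul(5, -3)))) = Mul(485, Mul(Pow(-15, -1), Add(25, -15))) = Mul(485, Mul(Rational(-1, 15), 10)) = Mul(485, Rational(-2, 3)) = Rational(-970, 3)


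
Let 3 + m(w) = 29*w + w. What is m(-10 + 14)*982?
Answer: 114894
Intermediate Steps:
m(w) = -3 + 30*w (m(w) = -3 + (29*w + w) = -3 + 30*w)
m(-10 + 14)*982 = (-3 + 30*(-10 + 14))*982 = (-3 + 30*4)*982 = (-3 + 120)*982 = 117*982 = 114894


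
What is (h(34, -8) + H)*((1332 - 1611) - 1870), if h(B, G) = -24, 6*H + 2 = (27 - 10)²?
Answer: -307307/6 ≈ -51218.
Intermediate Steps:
H = 287/6 (H = -⅓ + (27 - 10)²/6 = -⅓ + (⅙)*17² = -⅓ + (⅙)*289 = -⅓ + 289/6 = 287/6 ≈ 47.833)
(h(34, -8) + H)*((1332 - 1611) - 1870) = (-24 + 287/6)*((1332 - 1611) - 1870) = 143*(-279 - 1870)/6 = (143/6)*(-2149) = -307307/6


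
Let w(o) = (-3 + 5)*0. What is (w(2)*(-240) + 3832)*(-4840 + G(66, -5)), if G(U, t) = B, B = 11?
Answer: -18504728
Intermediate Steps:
w(o) = 0 (w(o) = 2*0 = 0)
G(U, t) = 11
(w(2)*(-240) + 3832)*(-4840 + G(66, -5)) = (0*(-240) + 3832)*(-4840 + 11) = (0 + 3832)*(-4829) = 3832*(-4829) = -18504728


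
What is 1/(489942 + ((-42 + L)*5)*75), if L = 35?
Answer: 1/487317 ≈ 2.0521e-6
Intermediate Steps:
1/(489942 + ((-42 + L)*5)*75) = 1/(489942 + ((-42 + 35)*5)*75) = 1/(489942 - 7*5*75) = 1/(489942 - 35*75) = 1/(489942 - 2625) = 1/487317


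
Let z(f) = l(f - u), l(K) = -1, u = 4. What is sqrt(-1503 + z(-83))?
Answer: 4*I*sqrt(94) ≈ 38.781*I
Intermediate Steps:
z(f) = -1
sqrt(-1503 + z(-83)) = sqrt(-1503 - 1) = sqrt(-1504) = 4*I*sqrt(94)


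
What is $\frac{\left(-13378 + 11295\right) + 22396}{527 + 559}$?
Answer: $\frac{6771}{362} \approx 18.704$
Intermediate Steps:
$\frac{\left(-13378 + 11295\right) + 22396}{527 + 559} = \frac{-2083 + 22396}{1086} = 20313 \cdot \frac{1}{1086} = \frac{6771}{362}$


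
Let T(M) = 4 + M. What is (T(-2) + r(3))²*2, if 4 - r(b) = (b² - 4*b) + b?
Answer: 72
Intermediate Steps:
r(b) = 4 - b² + 3*b (r(b) = 4 - ((b² - 4*b) + b) = 4 - (b² - 3*b) = 4 + (-b² + 3*b) = 4 - b² + 3*b)
(T(-2) + r(3))²*2 = ((4 - 2) + (4 - 1*3² + 3*3))²*2 = (2 + (4 - 1*9 + 9))²*2 = (2 + (4 - 9 + 9))²*2 = (2 + 4)²*2 = 6²*2 = 36*2 = 72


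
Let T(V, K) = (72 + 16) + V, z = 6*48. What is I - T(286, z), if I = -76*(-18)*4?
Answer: 5098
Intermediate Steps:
z = 288
T(V, K) = 88 + V
I = 5472 (I = 1368*4 = 5472)
I - T(286, z) = 5472 - (88 + 286) = 5472 - 1*374 = 5472 - 374 = 5098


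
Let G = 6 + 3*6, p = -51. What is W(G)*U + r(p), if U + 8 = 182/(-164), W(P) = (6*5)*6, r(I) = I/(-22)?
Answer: -1476969/902 ≈ -1637.4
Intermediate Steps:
r(I) = -I/22 (r(I) = I*(-1/22) = -I/22)
G = 24 (G = 6 + 18 = 24)
W(P) = 180 (W(P) = 30*6 = 180)
U = -747/82 (U = -8 + 182/(-164) = -8 + 182*(-1/164) = -8 - 91/82 = -747/82 ≈ -9.1098)
W(G)*U + r(p) = 180*(-747/82) - 1/22*(-51) = -67230/41 + 51/22 = -1476969/902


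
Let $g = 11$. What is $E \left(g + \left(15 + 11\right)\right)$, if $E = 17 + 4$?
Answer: $777$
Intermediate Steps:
$E = 21$
$E \left(g + \left(15 + 11\right)\right) = 21 \left(11 + \left(15 + 11\right)\right) = 21 \left(11 + 26\right) = 21 \cdot 37 = 777$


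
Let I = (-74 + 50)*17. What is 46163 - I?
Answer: 46571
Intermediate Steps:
I = -408 (I = -24*17 = -408)
46163 - I = 46163 - 1*(-408) = 46163 + 408 = 46571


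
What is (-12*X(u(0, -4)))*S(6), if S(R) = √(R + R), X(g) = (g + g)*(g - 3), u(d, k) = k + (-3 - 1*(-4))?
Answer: -864*√3 ≈ -1496.5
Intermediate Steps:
u(d, k) = 1 + k (u(d, k) = k + (-3 + 4) = k + 1 = 1 + k)
X(g) = 2*g*(-3 + g) (X(g) = (2*g)*(-3 + g) = 2*g*(-3 + g))
S(R) = √2*√R (S(R) = √(2*R) = √2*√R)
(-12*X(u(0, -4)))*S(6) = (-24*(1 - 4)*(-3 + (1 - 4)))*(√2*√6) = (-24*(-3)*(-3 - 3))*(2*√3) = (-24*(-3)*(-6))*(2*√3) = (-12*36)*(2*√3) = -864*√3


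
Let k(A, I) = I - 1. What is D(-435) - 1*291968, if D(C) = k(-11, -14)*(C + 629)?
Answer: -294878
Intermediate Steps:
k(A, I) = -1 + I
D(C) = -9435 - 15*C (D(C) = (-1 - 14)*(C + 629) = -15*(629 + C) = -9435 - 15*C)
D(-435) - 1*291968 = (-9435 - 15*(-435)) - 1*291968 = (-9435 + 6525) - 291968 = -2910 - 291968 = -294878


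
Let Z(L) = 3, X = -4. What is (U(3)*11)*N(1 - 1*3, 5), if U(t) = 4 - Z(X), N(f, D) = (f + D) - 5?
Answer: -22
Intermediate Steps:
N(f, D) = -5 + D + f (N(f, D) = (D + f) - 5 = -5 + D + f)
U(t) = 1 (U(t) = 4 - 1*3 = 4 - 3 = 1)
(U(3)*11)*N(1 - 1*3, 5) = (1*11)*(-5 + 5 + (1 - 1*3)) = 11*(-5 + 5 + (1 - 3)) = 11*(-5 + 5 - 2) = 11*(-2) = -22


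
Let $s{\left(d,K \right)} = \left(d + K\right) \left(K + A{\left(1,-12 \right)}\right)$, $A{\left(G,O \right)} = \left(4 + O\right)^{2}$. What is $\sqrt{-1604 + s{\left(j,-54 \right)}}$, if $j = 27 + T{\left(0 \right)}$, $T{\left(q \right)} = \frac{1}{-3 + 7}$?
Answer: $\frac{i \sqrt{7486}}{2} \approx 43.261 i$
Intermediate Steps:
$T{\left(q \right)} = \frac{1}{4}$
$j = \frac{109}{4}$ ($j = 27 + \frac{1}{4} = \frac{109}{4} \approx 27.25$)
$s{\left(d,K \right)} = \left(64 + K\right) \left(K + d\right)$ ($s{\left(d,K \right)} = \left(d + K\right) \left(K + \left(4 - 12\right)^{2}\right) = \left(K + d\right) \left(K + \left(-8\right)^{2}\right) = \left(K + d\right) \left(K + 64\right) = \left(K + d\right) \left(64 + K\right) = \left(64 + K\right) \left(K + d\right)$)
$\sqrt{-1604 + s{\left(j,-54 \right)}} = \sqrt{-1604 + \left(\left(-54\right)^{2} + 64 \left(-54\right) + 64 \cdot \frac{109}{4} - \frac{2943}{2}\right)} = \sqrt{-1604 + \left(2916 - 3456 + 1744 - \frac{2943}{2}\right)} = \sqrt{-1604 - \frac{535}{2}} = \sqrt{- \frac{3743}{2}} = \frac{i \sqrt{7486}}{2}$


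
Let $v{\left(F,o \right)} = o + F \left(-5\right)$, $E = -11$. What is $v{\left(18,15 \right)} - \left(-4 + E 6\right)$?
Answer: $-5$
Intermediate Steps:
$v{\left(F,o \right)} = o - 5 F$
$v{\left(18,15 \right)} - \left(-4 + E 6\right) = \left(15 - 90\right) - \left(-4 - 66\right) = -75 - -70 = -75 + 70 = -5$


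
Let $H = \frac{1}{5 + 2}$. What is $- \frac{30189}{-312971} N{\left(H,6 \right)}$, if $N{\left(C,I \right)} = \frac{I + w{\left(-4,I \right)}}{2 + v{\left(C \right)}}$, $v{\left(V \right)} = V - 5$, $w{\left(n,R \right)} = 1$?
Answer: $- \frac{1479261}{6259420} \approx -0.23633$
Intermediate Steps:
$H = \frac{1}{7} \approx 0.14286$
$v{\left(V \right)} = -5 + V$
$N{\left(C,I \right)} = \frac{1 + I}{-3 + C}$ ($N{\left(C,I \right)} = \frac{I + 1}{2 + \left(-5 + C\right)} = \frac{1 + I}{-3 + C}$)
$- \frac{30189}{-312971} N{\left(H,6 \right)} = - \frac{30189}{-312971} \frac{1 + 6}{-3 + \frac{1}{7}} = \left(-30189\right) \left(- \frac{1}{312971}\right) \frac{1}{- \frac{20}{7}} \cdot 7 = \frac{30189 \left(\left(- \frac{7}{20}\right) 7\right)}{312971} = \frac{30189}{312971} \left(- \frac{49}{20}\right) = - \frac{1479261}{6259420}$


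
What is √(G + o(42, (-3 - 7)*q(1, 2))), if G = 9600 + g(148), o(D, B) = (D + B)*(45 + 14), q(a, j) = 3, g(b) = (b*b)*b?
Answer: 10*√32521 ≈ 1803.4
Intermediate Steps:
g(b) = b³ (g(b) = b²*b = b³)
o(D, B) = 59*B + 59*D (o(D, B) = (B + D)*59 = 59*B + 59*D)
G = 3251392 (G = 9600 + 148³ = 9600 + 3241792 = 3251392)
√(G + o(42, (-3 - 7)*q(1, 2))) = √(3251392 + (59*((-3 - 7)*3) + 59*42)) = √(3251392 + (59*(-10*3) + 2478)) = √(3251392 + (59*(-30) + 2478)) = √(3251392 + (-1770 + 2478)) = √(3251392 + 708) = √3252100 = 10*√32521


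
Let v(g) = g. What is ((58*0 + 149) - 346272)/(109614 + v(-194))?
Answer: -346123/109420 ≈ -3.1632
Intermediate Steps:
((58*0 + 149) - 346272)/(109614 + v(-194)) = ((58*0 + 149) - 346272)/(109614 - 194) = ((0 + 149) - 346272)/109420 = (149 - 346272)*(1/109420) = -346123*1/109420 = -346123/109420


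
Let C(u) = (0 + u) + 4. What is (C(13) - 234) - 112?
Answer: -329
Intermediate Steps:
C(u) = 4 + u (C(u) = u + 4 = 4 + u)
(C(13) - 234) - 112 = ((4 + 13) - 234) - 112 = (17 - 234) - 112 = -217 - 112 = -329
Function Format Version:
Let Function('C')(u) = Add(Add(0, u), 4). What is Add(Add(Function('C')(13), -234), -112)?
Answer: -329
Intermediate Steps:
Function('C')(u) = Add(4, u) (Function('C')(u) = Add(u, 4) = Add(4, u))
Add(Add(Function('C')(13), -234), -112) = Add(Add(Add(4, 13), -234), -112) = Add(Add(17, -234), -112) = Add(-217, -112) = -329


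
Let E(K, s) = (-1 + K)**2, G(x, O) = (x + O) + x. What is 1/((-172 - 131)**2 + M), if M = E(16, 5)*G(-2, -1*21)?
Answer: 1/86184 ≈ 1.1603e-5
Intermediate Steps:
G(x, O) = O + 2*x (G(x, O) = (O + x) + x = O + 2*x)
M = -5625 (M = (-1 + 16)**2*(-1*21 + 2*(-2)) = 15**2*(-21 - 4) = 225*(-25) = -5625)
1/((-172 - 131)**2 + M) = 1/((-172 - 131)**2 - 5625) = 1/((-303)**2 - 5625) = 1/(91809 - 5625) = 1/86184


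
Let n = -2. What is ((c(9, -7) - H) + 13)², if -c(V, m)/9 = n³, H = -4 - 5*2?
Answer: 9801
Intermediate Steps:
H = -14 (H = -4 - 10 = -14)
c(V, m) = 72 (c(V, m) = -9*(-2)³ = -9*(-8) = 72)
((c(9, -7) - H) + 13)² = ((72 - 1*(-14)) + 13)² = ((72 + 14) + 13)² = (86 + 13)² = 99² = 9801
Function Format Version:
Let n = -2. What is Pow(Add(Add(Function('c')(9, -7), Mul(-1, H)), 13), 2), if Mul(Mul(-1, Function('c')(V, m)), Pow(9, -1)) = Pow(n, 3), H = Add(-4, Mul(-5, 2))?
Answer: 9801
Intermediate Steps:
H = -14 (H = Add(-4, -10) = -14)
Function('c')(V, m) = 72 (Function('c')(V, m) = Mul(-9, Pow(-2, 3)) = Mul(-9, -8) = 72)
Pow(Add(Add(Function('c')(9, -7), Mul(-1, H)), 13), 2) = Pow(Add(Add(72, Mul(-1, -14)), 13), 2) = Pow(Add(Add(72, 14), 13), 2) = Pow(Add(86, 13), 2) = Pow(99, 2) = 9801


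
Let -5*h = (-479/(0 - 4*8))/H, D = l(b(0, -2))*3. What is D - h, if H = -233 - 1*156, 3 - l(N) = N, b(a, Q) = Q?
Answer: 933121/62240 ≈ 14.992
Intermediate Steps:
l(N) = 3 - N
H = -389 (H = -233 - 156 = -389)
D = 15 (D = (3 - 1*(-2))*3 = (3 + 2)*3 = 5*3 = 15)
h = 479/62240 (h = -(-479/(0 - 4*8))/(5*(-389)) = -(-479/(0 - 32))*(-1)/(5*389) = -(-479/(-32))*(-1)/(5*389) = -(-479*(-1/32))*(-1)/(5*389) = -479*(-1)/(160*389) = -⅕*(-479/12448) = 479/62240 ≈ 0.0076960)
D - h = 15 - 1*479/62240 = 15 - 479/62240 = 933121/62240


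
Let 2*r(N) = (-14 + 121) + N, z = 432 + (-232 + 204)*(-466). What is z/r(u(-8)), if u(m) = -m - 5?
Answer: 2696/11 ≈ 245.09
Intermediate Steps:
u(m) = -5 - m
z = 13480 (z = 432 - 28*(-466) = 432 + 13048 = 13480)
r(N) = 107/2 + N/2 (r(N) = ((-14 + 121) + N)/2 = (107 + N)/2 = 107/2 + N/2)
z/r(u(-8)) = 13480/(107/2 + (-5 - 1*(-8))/2) = 13480/(107/2 + (-5 + 8)/2) = 13480/(107/2 + (½)*3) = 13480/(107/2 + 3/2) = 13480/55 = 13480*(1/55) = 2696/11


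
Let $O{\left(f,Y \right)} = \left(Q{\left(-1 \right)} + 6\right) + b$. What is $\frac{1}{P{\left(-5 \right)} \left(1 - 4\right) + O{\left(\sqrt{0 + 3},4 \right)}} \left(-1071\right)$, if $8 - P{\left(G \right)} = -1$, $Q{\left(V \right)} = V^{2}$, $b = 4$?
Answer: $\frac{1071}{16} \approx 66.938$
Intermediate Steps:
$O{\left(f,Y \right)} = 11$ ($O{\left(f,Y \right)} = \left(\left(-1\right)^{2} + 6\right) + 4 = \left(1 + 6\right) + 4 = 7 + 4 = 11$)
$P{\left(G \right)} = 9$ ($P{\left(G \right)} = 8 - -1 = 8 + 1 = 9$)
$\frac{1}{P{\left(-5 \right)} \left(1 - 4\right) + O{\left(\sqrt{0 + 3},4 \right)}} \left(-1071\right) = \frac{1}{9 \left(1 - 4\right) + 11} \left(-1071\right) = \frac{1}{9 \left(-3\right) + 11} \left(-1071\right) = \frac{1}{-27 + 11} \left(-1071\right) = \frac{1}{-16} \left(-1071\right) = \left(- \frac{1}{16}\right) \left(-1071\right) = \frac{1071}{16}$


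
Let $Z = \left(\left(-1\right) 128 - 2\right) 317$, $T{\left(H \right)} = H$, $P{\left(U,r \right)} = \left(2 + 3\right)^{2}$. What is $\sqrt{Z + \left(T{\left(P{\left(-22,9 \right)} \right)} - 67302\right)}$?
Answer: $i \sqrt{108487} \approx 329.37 i$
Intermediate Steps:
$P{\left(U,r \right)} = 25$ ($P{\left(U,r \right)} = 5^{2} = 25$)
$Z = -41210$ ($Z = \left(-128 - 2\right) 317 = \left(-130\right) 317 = -41210$)
$\sqrt{Z + \left(T{\left(P{\left(-22,9 \right)} \right)} - 67302\right)} = \sqrt{-41210 + \left(25 - 67302\right)} = \sqrt{-41210 - 67277} = \sqrt{-108487} = i \sqrt{108487}$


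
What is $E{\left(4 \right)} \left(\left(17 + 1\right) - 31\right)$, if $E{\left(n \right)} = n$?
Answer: $-52$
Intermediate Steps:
$E{\left(4 \right)} \left(\left(17 + 1\right) - 31\right) = 4 \left(\left(17 + 1\right) - 31\right) = 4 \left(18 - 31\right) = 4 \left(-13\right) = -52$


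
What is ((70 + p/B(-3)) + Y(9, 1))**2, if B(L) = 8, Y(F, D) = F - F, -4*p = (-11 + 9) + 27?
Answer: 4906225/1024 ≈ 4791.2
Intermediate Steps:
p = -25/4 (p = -((-11 + 9) + 27)/4 = -(-2 + 27)/4 = -1/4*25 = -25/4 ≈ -6.2500)
Y(F, D) = 0
((70 + p/B(-3)) + Y(9, 1))**2 = ((70 - 25/4/8) + 0)**2 = ((70 - 25/4*1/8) + 0)**2 = ((70 - 25/32) + 0)**2 = (2215/32 + 0)**2 = (2215/32)**2 = 4906225/1024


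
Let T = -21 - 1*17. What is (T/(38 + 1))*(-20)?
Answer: 760/39 ≈ 19.487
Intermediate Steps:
T = -38 (T = -21 - 17 = -38)
(T/(38 + 1))*(-20) = (-38/(38 + 1))*(-20) = (-38/39)*(-20) = ((1/39)*(-38))*(-20) = -38/39*(-20) = 760/39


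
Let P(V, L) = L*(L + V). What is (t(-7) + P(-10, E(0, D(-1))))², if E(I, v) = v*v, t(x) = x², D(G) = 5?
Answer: 179776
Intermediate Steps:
E(I, v) = v²
(t(-7) + P(-10, E(0, D(-1))))² = ((-7)² + 5²*(5² - 10))² = (49 + 25*(25 - 10))² = (49 + 25*15)² = (49 + 375)² = 424² = 179776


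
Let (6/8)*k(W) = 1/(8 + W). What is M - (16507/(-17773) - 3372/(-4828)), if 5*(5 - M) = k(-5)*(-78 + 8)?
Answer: 2211124901/193068099 ≈ 11.453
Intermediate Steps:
k(W) = 4/(3*(8 + W))
M = 101/9 (M = 5 - 4/(3*(8 - 5))*(-78 + 8)/5 = 5 - (4/3)/3*(-70)/5 = 5 - (4/3)*(⅓)*(-70)/5 = 5 - 4*(-70)/45 = 5 - ⅕*(-280/9) = 5 + 56/9 = 101/9 ≈ 11.222)
M - (16507/(-17773) - 3372/(-4828)) = 101/9 - (16507/(-17773) - 3372/(-4828)) = 101/9 - (16507*(-1/17773) - 3372*(-1/4828)) = 101/9 - (-16507/17773 + 843/1207) = 101/9 - 1*(-4941310/21452011) = 101/9 + 4941310/21452011 = 2211124901/193068099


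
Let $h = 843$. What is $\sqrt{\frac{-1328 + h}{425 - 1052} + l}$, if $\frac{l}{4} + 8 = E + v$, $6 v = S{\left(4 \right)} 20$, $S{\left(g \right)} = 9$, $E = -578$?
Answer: $\frac{i \sqrt{874014801}}{627} \approx 47.151 i$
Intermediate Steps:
$v = 30$ ($v = \frac{9 \cdot 20}{6} = \frac{1}{6} \cdot 180 = 30$)
$l = -2224$ ($l = -32 + 4 \left(-578 + 30\right) = -32 + 4 \left(-548\right) = -32 - 2192 = -2224$)
$\sqrt{\frac{-1328 + h}{425 - 1052} + l} = \sqrt{\frac{-1328 + 843}{425 - 1052} - 2224} = \sqrt{- \frac{485}{-627} - 2224} = \sqrt{\left(-485\right) \left(- \frac{1}{627}\right) - 2224} = \sqrt{\frac{485}{627} - 2224} = \sqrt{- \frac{1393963}{627}} = \frac{i \sqrt{874014801}}{627}$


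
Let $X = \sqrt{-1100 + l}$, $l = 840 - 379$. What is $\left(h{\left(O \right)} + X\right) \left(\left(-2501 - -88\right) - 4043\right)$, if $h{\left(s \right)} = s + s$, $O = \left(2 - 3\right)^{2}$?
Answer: $-12912 - 19368 i \sqrt{71} \approx -12912.0 - 1.632 \cdot 10^{5} i$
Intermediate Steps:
$l = 461$
$O = 1$ ($O = \left(-1\right)^{2} = 1$)
$h{\left(s \right)} = 2 s$
$X = 3 i \sqrt{71}$ ($X = \sqrt{-1100 + 461} = \sqrt{-639} = 3 i \sqrt{71} \approx 25.278 i$)
$\left(h{\left(O \right)} + X\right) \left(\left(-2501 - -88\right) - 4043\right) = \left(2 \cdot 1 + 3 i \sqrt{71}\right) \left(\left(-2501 - -88\right) - 4043\right) = \left(2 + 3 i \sqrt{71}\right) \left(\left(-2501 + 88\right) - 4043\right) = \left(2 + 3 i \sqrt{71}\right) \left(-2413 - 4043\right) = \left(2 + 3 i \sqrt{71}\right) \left(-6456\right) = -12912 - 19368 i \sqrt{71}$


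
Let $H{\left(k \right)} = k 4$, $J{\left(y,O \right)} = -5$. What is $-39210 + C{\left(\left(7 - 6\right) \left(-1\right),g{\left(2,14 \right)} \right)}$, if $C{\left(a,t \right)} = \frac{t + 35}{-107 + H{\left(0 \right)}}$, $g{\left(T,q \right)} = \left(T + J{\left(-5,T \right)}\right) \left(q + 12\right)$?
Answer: $- \frac{4195427}{107} \approx -39210.0$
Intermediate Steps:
$H{\left(k \right)} = 4 k$
$g{\left(T,q \right)} = \left(-5 + T\right) \left(12 + q\right)$ ($g{\left(T,q \right)} = \left(T - 5\right) \left(q + 12\right) = \left(-5 + T\right) \left(12 + q\right)$)
$C{\left(a,t \right)} = - \frac{35}{107} - \frac{t}{107}$ ($C{\left(a,t \right)} = \frac{t + 35}{-107 + 4 \cdot 0} = \frac{35 + t}{-107 + 0} = \frac{35 + t}{-107} = \left(35 + t\right) \left(- \frac{1}{107}\right) = - \frac{35}{107} - \frac{t}{107}$)
$-39210 + C{\left(\left(7 - 6\right) \left(-1\right),g{\left(2,14 \right)} \right)} = -39210 - \left(\frac{35}{107} + \frac{-60 - 70 + 12 \cdot 2 + 2 \cdot 14}{107}\right) = -39210 - \left(\frac{35}{107} + \frac{-60 - 70 + 24 + 28}{107}\right) = -39210 - - \frac{43}{107} = -39210 + \left(- \frac{35}{107} + \frac{78}{107}\right) = -39210 + \frac{43}{107} = - \frac{4195427}{107}$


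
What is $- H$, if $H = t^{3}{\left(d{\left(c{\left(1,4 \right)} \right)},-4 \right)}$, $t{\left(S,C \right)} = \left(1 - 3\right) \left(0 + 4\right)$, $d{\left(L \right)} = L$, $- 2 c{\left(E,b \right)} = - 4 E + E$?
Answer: $512$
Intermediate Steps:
$c{\left(E,b \right)} = \frac{3 E}{2}$ ($c{\left(E,b \right)} = - \frac{- 4 E + E}{2} = - \frac{\left(-3\right) E}{2} = \frac{3 E}{2}$)
$t{\left(S,C \right)} = -8$ ($t{\left(S,C \right)} = \left(-2\right) 4 = -8$)
$H = -512$ ($H = \left(-8\right)^{3} = -512$)
$- H = \left(-1\right) \left(-512\right) = 512$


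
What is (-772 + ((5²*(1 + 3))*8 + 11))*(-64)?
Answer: -2496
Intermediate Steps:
(-772 + ((5²*(1 + 3))*8 + 11))*(-64) = (-772 + ((25*4)*8 + 11))*(-64) = (-772 + (100*8 + 11))*(-64) = (-772 + (800 + 11))*(-64) = (-772 + 811)*(-64) = 39*(-64) = -2496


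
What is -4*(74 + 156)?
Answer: -920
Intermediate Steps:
-4*(74 + 156) = -4*230 = -920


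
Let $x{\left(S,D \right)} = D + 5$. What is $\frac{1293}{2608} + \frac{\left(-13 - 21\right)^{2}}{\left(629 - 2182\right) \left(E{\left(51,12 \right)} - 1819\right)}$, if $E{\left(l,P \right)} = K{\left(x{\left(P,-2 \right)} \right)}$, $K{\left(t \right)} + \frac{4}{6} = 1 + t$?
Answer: $\frac{10946778507}{22061570128} \approx 0.49619$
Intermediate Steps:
$x{\left(S,D \right)} = 5 + D$
$K{\left(t \right)} = \frac{1}{3} + t$ ($K{\left(t \right)} = - \frac{2}{3} + \left(1 + t\right) = \frac{1}{3} + t$)
$E{\left(l,P \right)} = \frac{10}{3}$ ($E{\left(l,P \right)} = \frac{1}{3} + \left(5 - 2\right) = \frac{1}{3} + 3 = \frac{10}{3}$)
$\frac{1293}{2608} + \frac{\left(-13 - 21\right)^{2}}{\left(629 - 2182\right) \left(E{\left(51,12 \right)} - 1819\right)} = \frac{1293}{2608} + \frac{\left(-13 - 21\right)^{2}}{\left(629 - 2182\right) \left(\frac{10}{3} - 1819\right)} = 1293 \cdot \frac{1}{2608} + \frac{\left(-34\right)^{2}}{\left(-1553\right) \left(- \frac{5447}{3}\right)} = \frac{1293}{2608} + \frac{1156}{\frac{8459191}{3}} = \frac{1293}{2608} + 1156 \cdot \frac{3}{8459191} = \frac{1293}{2608} + \frac{3468}{8459191} = \frac{10946778507}{22061570128}$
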